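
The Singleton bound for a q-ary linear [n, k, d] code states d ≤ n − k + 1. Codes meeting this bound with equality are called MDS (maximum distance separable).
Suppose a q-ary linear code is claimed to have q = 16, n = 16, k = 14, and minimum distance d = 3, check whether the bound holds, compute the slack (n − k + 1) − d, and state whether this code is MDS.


Singleton RHS = n − k + 1 = 3, slack = 0, bound satisfied, MDS.

Singleton bound: d ≤ n − k + 1.
Here n = 16, k = 14, so n − k + 1 = 3.
Given d = 3, check d ≤ 3: YES.
Slack = (n − k + 1) − d = 0.
The code is MDS (slack = 0).
Description: the claimed parameters are [16, 14, 3]_16; such a code would be MDS (meets Singleton bound).


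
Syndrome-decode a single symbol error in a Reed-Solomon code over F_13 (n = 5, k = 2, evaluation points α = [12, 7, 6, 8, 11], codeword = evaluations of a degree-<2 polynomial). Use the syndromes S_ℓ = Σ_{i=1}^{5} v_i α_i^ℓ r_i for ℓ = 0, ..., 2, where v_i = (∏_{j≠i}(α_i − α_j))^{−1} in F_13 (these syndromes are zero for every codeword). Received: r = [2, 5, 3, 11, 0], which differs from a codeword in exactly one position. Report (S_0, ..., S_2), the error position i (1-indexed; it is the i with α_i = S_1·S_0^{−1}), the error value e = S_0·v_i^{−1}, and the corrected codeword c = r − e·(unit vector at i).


S = (11, 10, 2), error at position 4, error magnitude e = 4, c = [2, 5, 3, 7, 0].

Step 1: column multipliers v_i = (∏_{j≠i}(α_i − α_j))^{−1} mod 13.
  i = 1 (α = 12): (12−7)(12−6)(12−8)(12−11) = 5·6·4·1 = 120 ≡ 3, so v_1 = 3^{−1} = 9 (mod 13).
  i = 2 (α = 7): (7−12)(7−6)(7−8)(7−11) = (−5)·1·(−1)·(−4) = −20 ≡ 6, so v_2 = 6^{−1} = 11 (mod 13).
  i = 3 (α = 6): (6−12)(6−7)(6−8)(6−11) = (−6)·(−1)·(−2)·(−5) = 60 ≡ 8, so v_3 = 8^{−1} = 5 (mod 13).
  i = 4 (α = 8): (8−12)(8−7)(8−6)(8−11) = (−4)·1·2·(−3) = 24 ≡ 11, so v_4 = 11^{−1} = 6 (mod 13).
  i = 5 (α = 11): (11−12)(11−7)(11−6)(11−8) = (−1)·4·5·3 = −60 ≡ 5, so v_5 = 5^{−1} = 8 (mod 13).
  v = [9, 11, 5, 6, 8].
Step 2: syndromes of r = [2, 5, 3, 11, 0] (all sums mod 13).
  S_0 = Σ v_i r_i = 9·2 + 11·5 + 5·3 + 6·11 + 8·0 = 154 ≡ 11.
  S_1 = Σ v_i α_i r_i = 9·12·2 + 11·7·5 + 5·6·3 + 6·8·11 + 8·11·0 = 1219 ≡ 10.
  α_i^2 mod 13 = [1, 10, 10, 12, 4].
  S_2 = Σ v_i α_i^2 r_i = 9·1·2 + 11·10·5 + 5·10·3 + 6·12·11 + 8·4·0 = 1510 ≡ 2.
  S = (11, 10, 2) ≠ 0, so r is not a codeword (an error is present).
Step 3: locate the error. For a single error e at position i, S_ℓ = v_i·e·α_i^ℓ, so α_err = S_1/S_0.
  S_0^{−1} = 11^{−1} = 6 (mod 13), so α_err = 10·6 = 60 ≡ 8 = α_4. Error position i = 4.
  Consistency check: S_2/S_1 = 2·4 = 8 ≡ 8 = α_err ✓ (single-error assumption holds).
Step 4: error magnitude e = S_0/v_4 = S_0·∏_{j≠4}(α_4 − α_j) = 11·11 = 121 ≡ 4 (mod 13).
Step 5: correct position 4: c_4 = r_4 − e = 11 − 4 ≡ 7 (mod 13). Hence c = [2, 5, 3, 7, 0].
  Check: interpolating c through the α_i gives m(x) = 4 + 2·x (degree < 2) with m(α_i) = c_i for every i, so c is indeed a codeword.


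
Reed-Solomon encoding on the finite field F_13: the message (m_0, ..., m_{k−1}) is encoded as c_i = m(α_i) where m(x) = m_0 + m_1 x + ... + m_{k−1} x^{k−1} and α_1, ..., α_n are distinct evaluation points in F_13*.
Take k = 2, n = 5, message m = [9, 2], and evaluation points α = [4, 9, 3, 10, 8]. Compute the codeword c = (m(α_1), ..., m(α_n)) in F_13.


c = [4, 1, 2, 3, 12]

Message polynomial: m(x) = 9 + 2·x (mod 13).
For each evaluation point α_i, compute m(α_i) mod 13:
  α_1 = 4: Horner steps 2 → 4, so m(4) = 4.
  α_2 = 9: Horner steps 2 → 1, so m(9) = 1.
  α_3 = 3: Horner steps 2 → 2, so m(3) = 2.
  α_4 = 10: Horner steps 2 → 3, so m(10) = 3.
  α_5 = 8: Horner steps 2 → 12, so m(8) = 12.
Codeword c = [4, 1, 2, 3, 12] ∈ F_13^5.


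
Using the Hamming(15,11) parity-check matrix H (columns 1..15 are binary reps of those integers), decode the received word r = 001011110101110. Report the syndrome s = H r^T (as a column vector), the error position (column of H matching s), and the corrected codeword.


s = (1, 0, 1, 0)^T, error position = 10, corrected codeword c = 001011110001110

Compute s = H r^T mod 2 one row at a time:
  s_1 = 1 + 0 + 1 + 0 + 1 + 1 + 1 + 0 = 5 ≡ 1 (mod 2).
  s_2 = 0 + 1 + 1 + 1 + 1 + 1 + 1 + 0 = 6 ≡ 0 (mod 2).
  s_3 = 0 + 1 + 1 + 1 + 1 + 0 + 1 + 0 = 5 ≡ 1 (mod 2).
  s_4 = 0 + 1 + 1 + 1 + 0 + 0 + 1 + 0 = 4 ≡ 0 (mod 2).
s = (1, 0, 1, 0)^T — this equals column 10 of H (binary 1010), so error is at position 10.
Correct: flip bit 10 of r = 001011110101110 to get c = 001011110001110.


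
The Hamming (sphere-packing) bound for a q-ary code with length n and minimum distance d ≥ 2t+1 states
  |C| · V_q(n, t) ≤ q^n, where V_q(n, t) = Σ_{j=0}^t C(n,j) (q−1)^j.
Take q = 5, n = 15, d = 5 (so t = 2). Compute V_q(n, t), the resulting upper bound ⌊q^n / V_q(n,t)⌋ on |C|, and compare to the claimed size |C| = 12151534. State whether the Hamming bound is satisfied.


V_q(n, t) = 1741, q^n = 30517578125, Hamming bound = 17528764, |C| = 12151534 ≤ bound (satisfied).

Step 1: Compute V_q(n, t) = Σ_{j=0}^2 C(n, j) (q−1)^j.
  j = 0: C(15,0)·(4)^0 = 1·1 = 1.
  j = 1: C(15,1)·(4)^1 = 15·4 = 60.
  j = 2: C(15,2)·(4)^2 = 105·16 = 1680.
  V_q(n, t) = 1 + 60 + 1680 = 1741.
Step 2: q^n = 5^15 = 30517578125.
Step 3: Hamming bound ⌊q^n / V_q(n,t)⌋ = ⌊30517578125/1741⌋ = 17528764.
Step 4: Compare |C| = 12151534 to 17528764: satisfied.
The claimed |C| lies below the Hamming bound.


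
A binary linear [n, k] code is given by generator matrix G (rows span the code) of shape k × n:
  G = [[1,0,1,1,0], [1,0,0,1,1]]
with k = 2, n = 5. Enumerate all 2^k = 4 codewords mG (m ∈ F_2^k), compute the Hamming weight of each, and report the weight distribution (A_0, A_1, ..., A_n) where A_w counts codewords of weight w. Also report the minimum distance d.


Weight distribution: A_0 = 1, A_2 = 1, A_3 = 2. Minimum distance d = 2.

Enumerate all 2^2 = 4 messages m ∈ F_2^2.
For each, compute codeword c = mG in F_2^5, then tally its weight.
  m = 00 → c = 00000, weight = 0.
  m = 10 → c = 10110, weight = 3.
  m = 01 → c = 10011, weight = 3.
  m = 11 → c = 00101, weight = 2.
Tally weights:
  weight 0: 1 codewords.
  weight 2: 1 codewords.
  weight 3: 2 codewords.
Minimum distance d = smallest w > 0 with A_w > 0 = 2.
Sanity: Σ A_w = 4 = 2^2 = 4 ✓.


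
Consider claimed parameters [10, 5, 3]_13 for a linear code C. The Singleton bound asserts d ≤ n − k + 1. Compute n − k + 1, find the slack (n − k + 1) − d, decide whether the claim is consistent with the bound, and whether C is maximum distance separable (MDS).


Singleton RHS = n − k + 1 = 6, slack = 3, bound satisfied, not MDS.

Singleton bound: d ≤ n − k + 1.
Here n = 10, k = 5, so n − k + 1 = 6.
Given d = 3, check d ≤ 6: YES.
Slack = (n − k + 1) − d = 3.
The code is NOT MDS (slack = 3 > 0).
Description: the claimed parameters are [10, 5, 3]_13; such a code would be non-MDS.


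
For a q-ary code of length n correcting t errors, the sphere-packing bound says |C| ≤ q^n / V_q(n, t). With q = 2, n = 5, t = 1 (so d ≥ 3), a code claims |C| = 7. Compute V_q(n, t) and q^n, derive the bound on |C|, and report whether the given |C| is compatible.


V_q(n, t) = 6, q^n = 32, Hamming bound = 5, |C| = 7 > bound (violated).

Step 1: Compute V_q(n, t) = Σ_{j=0}^1 C(n, j) (q−1)^j.
  j = 0: C(5,0)·(1)^0 = 1·1 = 1.
  j = 1: C(5,1)·(1)^1 = 5·1 = 5.
  V_q(n, t) = 1 + 5 = 6.
Step 2: q^n = 2^5 = 32.
Step 3: Hamming bound ⌊q^n / V_q(n,t)⌋ = ⌊32/6⌋ = 5.
Step 4: Compare |C| = 7 to 5: violated.
The claimed |C| lies above the Hamming bound, so no 2-ary code of length 5 with d ≥ 3 can have 7 codewords.


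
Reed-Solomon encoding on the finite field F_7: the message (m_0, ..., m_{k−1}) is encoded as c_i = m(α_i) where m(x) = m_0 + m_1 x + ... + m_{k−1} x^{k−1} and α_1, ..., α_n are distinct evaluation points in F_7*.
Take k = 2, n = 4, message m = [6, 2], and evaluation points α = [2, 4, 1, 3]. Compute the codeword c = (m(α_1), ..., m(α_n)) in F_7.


c = [3, 0, 1, 5]

Message polynomial: m(x) = 6 + 2·x (mod 7).
For each evaluation point α_i, compute m(α_i) mod 7:
  α_1 = 2: Horner steps 2 → 3, so m(2) = 3.
  α_2 = 4: Horner steps 2 → 0, so m(4) = 0.
  α_3 = 1: Horner steps 2 → 1, so m(1) = 1.
  α_4 = 3: Horner steps 2 → 5, so m(3) = 5.
Codeword c = [3, 0, 1, 5] ∈ F_7^4.


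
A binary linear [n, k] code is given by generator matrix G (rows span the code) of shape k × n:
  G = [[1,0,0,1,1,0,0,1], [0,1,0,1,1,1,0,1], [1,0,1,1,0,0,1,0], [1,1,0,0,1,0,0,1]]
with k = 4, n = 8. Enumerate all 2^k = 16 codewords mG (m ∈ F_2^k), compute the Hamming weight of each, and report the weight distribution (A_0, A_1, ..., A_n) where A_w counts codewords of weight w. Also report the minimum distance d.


Weight distribution: A_0 = 1, A_2 = 1, A_3 = 4, A_4 = 5, A_5 = 2, A_6 = 1, A_7 = 2. Minimum distance d = 2.

Enumerate all 2^4 = 16 messages m ∈ F_2^4.
For each, compute codeword c = mG in F_2^8, then tally its weight.
  m = 0000 → c = 00000000, weight = 0.
  m = 1000 → c = 10011001, weight = 4.
  m = 0100 → c = 01011101, weight = 5.
  m = 1100 → c = 11000100, weight = 3.
  m = 0010 → c = 10110010, weight = 4.
  m = 1010 → c = 00101011, weight = 4.
  m = 0110 → c = 11101111, weight = 7.
  m = 1110 → c = 01110110, weight = 5.
  m = 0001 → c = 11001001, weight = 4.
  m = 1001 → c = 01010000, weight = 2.
  m = 0101 → c = 10010100, weight = 3.
  m = 1101 → c = 00001101, weight = 3.
  m = 0011 → c = 01111011, weight = 6.
  m = 1011 → c = 11100010, weight = 4.
  m = 0111 → c = 00100110, weight = 3.
  m = 1111 → c = 10111111, weight = 7.
Tally weights:
  weight 0: 1 codewords.
  weight 2: 1 codewords.
  weight 3: 4 codewords.
  weight 4: 5 codewords.
  weight 5: 2 codewords.
  weight 6: 1 codewords.
  weight 7: 2 codewords.
Minimum distance d = smallest w > 0 with A_w > 0 = 2.
Sanity: Σ A_w = 16 = 2^4 = 16 ✓.


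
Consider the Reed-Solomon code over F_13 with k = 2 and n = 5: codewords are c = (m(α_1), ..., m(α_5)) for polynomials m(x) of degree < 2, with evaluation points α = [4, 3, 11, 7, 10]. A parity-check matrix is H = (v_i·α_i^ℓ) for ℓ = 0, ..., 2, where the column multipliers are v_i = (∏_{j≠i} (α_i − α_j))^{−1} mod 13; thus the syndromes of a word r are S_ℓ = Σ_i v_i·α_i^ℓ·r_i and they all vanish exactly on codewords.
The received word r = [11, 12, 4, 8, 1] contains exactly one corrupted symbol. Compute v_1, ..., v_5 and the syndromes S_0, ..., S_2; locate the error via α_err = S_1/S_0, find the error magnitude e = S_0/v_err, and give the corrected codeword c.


S = (12, 3, 4), error at position 5, error magnitude e = 9, c = [11, 12, 4, 8, 5].

Step 1: column multipliers v_i = (∏_{j≠i}(α_i − α_j))^{−1} mod 13.
  i = 1 (α = 4): (4−3)(4−11)(4−7)(4−10) = 1·(−7)·(−3)·(−6) = −126 ≡ 4, so v_1 = 4^{−1} = 10 (mod 13).
  i = 2 (α = 3): (3−4)(3−11)(3−7)(3−10) = (−1)·(−8)·(−4)·(−7) = 224 ≡ 3, so v_2 = 3^{−1} = 9 (mod 13).
  i = 3 (α = 11): (11−4)(11−3)(11−7)(11−10) = 7·8·4·1 = 224 ≡ 3, so v_3 = 3^{−1} = 9 (mod 13).
  i = 4 (α = 7): (7−4)(7−3)(7−11)(7−10) = 3·4·(−4)·(−3) = 144 ≡ 1, so v_4 = 1^{−1} = 1 (mod 13).
  i = 5 (α = 10): (10−4)(10−3)(10−11)(10−7) = 6·7·(−1)·3 = −126 ≡ 4, so v_5 = 4^{−1} = 10 (mod 13).
  v = [10, 9, 9, 1, 10].
Step 2: syndromes of r = [11, 12, 4, 8, 1] (all sums mod 13).
  S_0 = Σ v_i r_i = 10·11 + 9·12 + 9·4 + 1·8 + 10·1 = 272 ≡ 12.
  S_1 = Σ v_i α_i r_i = 10·4·11 + 9·3·12 + 9·11·4 + 1·7·8 + 10·10·1 = 1316 ≡ 3.
  α_i^2 mod 13 = [3, 9, 4, 10, 9].
  S_2 = Σ v_i α_i^2 r_i = 10·3·11 + 9·9·12 + 9·4·4 + 1·10·8 + 10·9·1 = 1616 ≡ 4.
  S = (12, 3, 4) ≠ 0, so r is not a codeword (an error is present).
Step 3: locate the error. For a single error e at position i, S_ℓ = v_i·e·α_i^ℓ, so α_err = S_1/S_0.
  S_0^{−1} = 12^{−1} = 12 (mod 13), so α_err = 3·12 = 36 ≡ 10 = α_5. Error position i = 5.
  Consistency check: S_2/S_1 = 4·9 = 36 ≡ 10 = α_err ✓ (single-error assumption holds).
Step 4: error magnitude e = S_0/v_5 = S_0·∏_{j≠5}(α_5 − α_j) = 12·4 = 48 ≡ 9 (mod 13).
Step 5: correct position 5: c_5 = r_5 − e = 1 − 9 ≡ 5 (mod 13). Hence c = [11, 12, 4, 8, 5].
  Check: interpolating c through the α_i gives m(x) = 2 + 12·x (degree < 2) with m(α_i) = c_i for every i, so c is indeed a codeword.


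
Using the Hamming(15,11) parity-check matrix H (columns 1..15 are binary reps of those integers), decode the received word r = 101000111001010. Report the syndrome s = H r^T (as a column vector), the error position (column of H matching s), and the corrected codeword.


s = (0, 1, 1, 0)^T, error position = 6, corrected codeword c = 101001111001010

Compute s = H r^T mod 2 one row at a time:
  s_1 = 1 + 1 + 0 + 0 + 1 + 0 + 1 + 0 = 4 ≡ 0 (mod 2).
  s_2 = 0 + 0 + 0 + 1 + 1 + 0 + 1 + 0 = 3 ≡ 1 (mod 2).
  s_3 = 0 + 1 + 0 + 1 + 0 + 0 + 1 + 0 = 3 ≡ 1 (mod 2).
  s_4 = 1 + 1 + 0 + 1 + 1 + 0 + 0 + 0 = 4 ≡ 0 (mod 2).
s = (0, 1, 1, 0)^T — this equals column 6 of H (binary 0110), so error is at position 6.
Correct: flip bit 6 of r = 101000111001010 to get c = 101001111001010.


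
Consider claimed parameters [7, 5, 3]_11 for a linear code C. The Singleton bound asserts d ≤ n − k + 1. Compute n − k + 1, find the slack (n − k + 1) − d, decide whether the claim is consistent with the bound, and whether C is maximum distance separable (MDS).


Singleton RHS = n − k + 1 = 3, slack = 0, bound satisfied, MDS.

Singleton bound: d ≤ n − k + 1.
Here n = 7, k = 5, so n − k + 1 = 3.
Given d = 3, check d ≤ 3: YES.
Slack = (n − k + 1) − d = 0.
The code is MDS (slack = 0).
Description: the claimed parameters are [7, 5, 3]_11; such a code would be MDS (meets Singleton bound).


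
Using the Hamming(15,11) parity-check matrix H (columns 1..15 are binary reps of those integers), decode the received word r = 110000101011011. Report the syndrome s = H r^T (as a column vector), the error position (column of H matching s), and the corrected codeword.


s = (1, 0, 1, 1)^T, error position = 11, corrected codeword c = 110000101001011

Compute s = H r^T mod 2 one row at a time:
  s_1 = 0 + 1 + 0 + 1 + 1 + 0 + 1 + 1 = 5 ≡ 1 (mod 2).
  s_2 = 0 + 0 + 0 + 1 + 1 + 0 + 1 + 1 = 4 ≡ 0 (mod 2).
  s_3 = 1 + 0 + 0 + 1 + 0 + 1 + 1 + 1 = 5 ≡ 1 (mod 2).
  s_4 = 1 + 0 + 0 + 1 + 1 + 1 + 0 + 1 = 5 ≡ 1 (mod 2).
s = (1, 0, 1, 1)^T — this equals column 11 of H (binary 1011), so error is at position 11.
Correct: flip bit 11 of r = 110000101011011 to get c = 110000101001011.


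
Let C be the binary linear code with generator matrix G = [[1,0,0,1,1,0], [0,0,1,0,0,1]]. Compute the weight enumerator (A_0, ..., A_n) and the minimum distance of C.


Weight distribution: A_0 = 1, A_2 = 1, A_3 = 1, A_5 = 1. Minimum distance d = 2.

Enumerate all 2^2 = 4 messages m ∈ F_2^2.
For each, compute codeword c = mG in F_2^6, then tally its weight.
  m = 00 → c = 000000, weight = 0.
  m = 10 → c = 100110, weight = 3.
  m = 01 → c = 001001, weight = 2.
  m = 11 → c = 101111, weight = 5.
Tally weights:
  weight 0: 1 codewords.
  weight 2: 1 codewords.
  weight 3: 1 codewords.
  weight 5: 1 codewords.
Minimum distance d = smallest w > 0 with A_w > 0 = 2.
Sanity: Σ A_w = 4 = 2^2 = 4 ✓.


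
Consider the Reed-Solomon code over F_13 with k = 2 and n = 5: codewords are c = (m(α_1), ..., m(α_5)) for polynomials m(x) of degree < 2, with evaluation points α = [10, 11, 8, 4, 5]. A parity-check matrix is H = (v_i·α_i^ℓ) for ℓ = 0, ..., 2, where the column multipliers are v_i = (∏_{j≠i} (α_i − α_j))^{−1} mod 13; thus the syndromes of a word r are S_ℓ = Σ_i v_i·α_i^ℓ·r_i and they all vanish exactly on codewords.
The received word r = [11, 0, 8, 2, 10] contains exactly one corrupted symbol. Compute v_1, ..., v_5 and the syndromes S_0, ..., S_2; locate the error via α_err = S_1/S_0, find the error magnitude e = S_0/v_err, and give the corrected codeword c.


S = (8, 10, 6), error at position 2, error magnitude e = 7, c = [11, 6, 8, 2, 10].

Step 1: column multipliers v_i = (∏_{j≠i}(α_i − α_j))^{−1} mod 13.
  i = 1 (α = 10): (10−11)(10−8)(10−4)(10−5) = (−1)·2·6·5 = −60 ≡ 5, so v_1 = 5^{−1} = 8 (mod 13).
  i = 2 (α = 11): (11−10)(11−8)(11−4)(11−5) = 1·3·7·6 = 126 ≡ 9, so v_2 = 9^{−1} = 3 (mod 13).
  i = 3 (α = 8): (8−10)(8−11)(8−4)(8−5) = (−2)·(−3)·4·3 = 72 ≡ 7, so v_3 = 7^{−1} = 2 (mod 13).
  i = 4 (α = 4): (4−10)(4−11)(4−8)(4−5) = (−6)·(−7)·(−4)·(−1) = 168 ≡ 12, so v_4 = 12^{−1} = 12 (mod 13).
  i = 5 (α = 5): (5−10)(5−11)(5−8)(5−4) = (−5)·(−6)·(−3)·1 = −90 ≡ 1, so v_5 = 1^{−1} = 1 (mod 13).
  v = [8, 3, 2, 12, 1].
Step 2: syndromes of r = [11, 0, 8, 2, 10] (all sums mod 13).
  S_0 = Σ v_i r_i = 8·11 + 3·0 + 2·8 + 12·2 + 1·10 = 138 ≡ 8.
  S_1 = Σ v_i α_i r_i = 8·10·11 + 3·11·0 + 2·8·8 + 12·4·2 + 1·5·10 = 1154 ≡ 10.
  α_i^2 mod 13 = [9, 4, 12, 3, 12].
  S_2 = Σ v_i α_i^2 r_i = 8·9·11 + 3·4·0 + 2·12·8 + 12·3·2 + 1·12·10 = 1176 ≡ 6.
  S = (8, 10, 6) ≠ 0, so r is not a codeword (an error is present).
Step 3: locate the error. For a single error e at position i, S_ℓ = v_i·e·α_i^ℓ, so α_err = S_1/S_0.
  S_0^{−1} = 8^{−1} = 5 (mod 13), so α_err = 10·5 = 50 ≡ 11 = α_2. Error position i = 2.
  Consistency check: S_2/S_1 = 6·4 = 24 ≡ 11 = α_err ✓ (single-error assumption holds).
Step 4: error magnitude e = S_0/v_2 = S_0·∏_{j≠2}(α_2 − α_j) = 8·9 = 72 ≡ 7 (mod 13).
Step 5: correct position 2: c_2 = r_2 − e = 0 − 7 ≡ 6 (mod 13). Hence c = [11, 6, 8, 2, 10].
  Check: interpolating c through the α_i gives m(x) = 9 + 8·x (degree < 2) with m(α_i) = c_i for every i, so c is indeed a codeword.


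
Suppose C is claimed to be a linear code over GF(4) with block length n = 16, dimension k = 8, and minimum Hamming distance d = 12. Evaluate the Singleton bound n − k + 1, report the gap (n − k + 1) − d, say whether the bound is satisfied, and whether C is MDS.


Singleton RHS = n − k + 1 = 9, slack = -3, bound violated (no such code; not MDS).

Singleton bound: d ≤ n − k + 1.
Here n = 16, k = 8, so n − k + 1 = 9.
Given d = 12, check d ≤ 9: NO.
Slack = (n − k + 1) − d = -3.
The slack is negative: d = 12 exceeds n − k + 1 = 9 by 3, so the Singleton bound is violated and no linear [16, 8, 12]_4 code can exist. In particular it is not MDS (MDS requires d = n − k + 1 exactly).
Description: the claimed parameters are [16, 8, 12]_4; such a code would be impossible (violates the Singleton bound).


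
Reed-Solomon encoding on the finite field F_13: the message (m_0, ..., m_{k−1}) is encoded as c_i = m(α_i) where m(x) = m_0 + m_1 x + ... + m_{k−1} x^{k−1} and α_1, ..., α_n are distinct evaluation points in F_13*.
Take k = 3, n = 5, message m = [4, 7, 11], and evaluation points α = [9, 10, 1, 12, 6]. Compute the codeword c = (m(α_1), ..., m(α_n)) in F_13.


c = [9, 4, 9, 8, 0]

Message polynomial: m(x) = 4 + 7·x + 11·x^2 (mod 13).
For each evaluation point α_i, compute m(α_i) mod 13:
  α_1 = 9: Horner steps 11 → 2 → 9, so m(9) = 9.
  α_2 = 10: Horner steps 11 → 0 → 4, so m(10) = 4.
  α_3 = 1: Horner steps 11 → 5 → 9, so m(1) = 9.
  α_4 = 12: Horner steps 11 → 9 → 8, so m(12) = 8.
  α_5 = 6: Horner steps 11 → 8 → 0, so m(6) = 0.
Codeword c = [9, 4, 9, 8, 0] ∈ F_13^5.


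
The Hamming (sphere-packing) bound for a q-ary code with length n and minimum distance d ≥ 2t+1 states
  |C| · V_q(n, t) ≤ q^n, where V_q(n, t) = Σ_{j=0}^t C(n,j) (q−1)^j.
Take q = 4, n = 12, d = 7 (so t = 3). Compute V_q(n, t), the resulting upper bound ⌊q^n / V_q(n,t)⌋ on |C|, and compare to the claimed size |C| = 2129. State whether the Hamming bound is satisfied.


V_q(n, t) = 6571, q^n = 16777216, Hamming bound = 2553, |C| = 2129 ≤ bound (satisfied).

Step 1: Compute V_q(n, t) = Σ_{j=0}^3 C(n, j) (q−1)^j.
  j = 0: C(12,0)·(3)^0 = 1·1 = 1.
  j = 1: C(12,1)·(3)^1 = 12·3 = 36.
  j = 2: C(12,2)·(3)^2 = 66·9 = 594.
  j = 3: C(12,3)·(3)^3 = 220·27 = 5940.
  V_q(n, t) = 1 + 36 + 594 + 5940 = 6571.
Step 2: q^n = 4^12 = 16777216.
Step 3: Hamming bound ⌊q^n / V_q(n,t)⌋ = ⌊16777216/6571⌋ = 2553.
Step 4: Compare |C| = 2129 to 2553: satisfied.
The claimed |C| lies below the Hamming bound.


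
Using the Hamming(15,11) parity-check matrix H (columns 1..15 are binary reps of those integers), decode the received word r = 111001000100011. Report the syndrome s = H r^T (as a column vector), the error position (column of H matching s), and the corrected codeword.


s = (1, 1, 0, 1)^T, error position = 13, corrected codeword c = 111001000100111

Compute s = H r^T mod 2 one row at a time:
  s_1 = 0 + 0 + 1 + 0 + 0 + 0 + 1 + 1 = 3 ≡ 1 (mod 2).
  s_2 = 0 + 0 + 1 + 0 + 0 + 0 + 1 + 1 = 3 ≡ 1 (mod 2).
  s_3 = 1 + 1 + 1 + 0 + 1 + 0 + 1 + 1 = 6 ≡ 0 (mod 2).
  s_4 = 1 + 1 + 0 + 0 + 0 + 0 + 0 + 1 = 3 ≡ 1 (mod 2).
s = (1, 1, 0, 1)^T — this equals column 13 of H (binary 1101), so error is at position 13.
Correct: flip bit 13 of r = 111001000100011 to get c = 111001000100111.


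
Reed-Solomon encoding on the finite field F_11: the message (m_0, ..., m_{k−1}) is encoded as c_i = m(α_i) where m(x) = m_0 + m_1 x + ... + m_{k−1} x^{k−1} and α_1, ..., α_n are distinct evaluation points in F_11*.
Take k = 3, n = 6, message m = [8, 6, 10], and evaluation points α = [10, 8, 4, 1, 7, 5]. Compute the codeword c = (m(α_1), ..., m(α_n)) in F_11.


c = [1, 3, 5, 2, 1, 2]

Message polynomial: m(x) = 8 + 6·x + 10·x^2 (mod 11).
For each evaluation point α_i, compute m(α_i) mod 11:
  α_1 = 10: Horner steps 10 → 7 → 1, so m(10) = 1.
  α_2 = 8: Horner steps 10 → 9 → 3, so m(8) = 3.
  α_3 = 4: Horner steps 10 → 2 → 5, so m(4) = 5.
  α_4 = 1: Horner steps 10 → 5 → 2, so m(1) = 2.
  α_5 = 7: Horner steps 10 → 10 → 1, so m(7) = 1.
  α_6 = 5: Horner steps 10 → 1 → 2, so m(5) = 2.
Codeword c = [1, 3, 5, 2, 1, 2] ∈ F_11^6.


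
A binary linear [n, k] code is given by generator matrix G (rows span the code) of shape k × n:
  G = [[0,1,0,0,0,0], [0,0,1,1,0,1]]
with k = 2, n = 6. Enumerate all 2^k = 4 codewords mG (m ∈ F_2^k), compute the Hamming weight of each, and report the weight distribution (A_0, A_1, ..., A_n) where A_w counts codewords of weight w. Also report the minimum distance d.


Weight distribution: A_0 = 1, A_1 = 1, A_3 = 1, A_4 = 1. Minimum distance d = 1.

Enumerate all 2^2 = 4 messages m ∈ F_2^2.
For each, compute codeword c = mG in F_2^6, then tally its weight.
  m = 00 → c = 000000, weight = 0.
  m = 10 → c = 010000, weight = 1.
  m = 01 → c = 001101, weight = 3.
  m = 11 → c = 011101, weight = 4.
Tally weights:
  weight 0: 1 codewords.
  weight 1: 1 codewords.
  weight 3: 1 codewords.
  weight 4: 1 codewords.
Minimum distance d = smallest w > 0 with A_w > 0 = 1.
Sanity: Σ A_w = 4 = 2^2 = 4 ✓.


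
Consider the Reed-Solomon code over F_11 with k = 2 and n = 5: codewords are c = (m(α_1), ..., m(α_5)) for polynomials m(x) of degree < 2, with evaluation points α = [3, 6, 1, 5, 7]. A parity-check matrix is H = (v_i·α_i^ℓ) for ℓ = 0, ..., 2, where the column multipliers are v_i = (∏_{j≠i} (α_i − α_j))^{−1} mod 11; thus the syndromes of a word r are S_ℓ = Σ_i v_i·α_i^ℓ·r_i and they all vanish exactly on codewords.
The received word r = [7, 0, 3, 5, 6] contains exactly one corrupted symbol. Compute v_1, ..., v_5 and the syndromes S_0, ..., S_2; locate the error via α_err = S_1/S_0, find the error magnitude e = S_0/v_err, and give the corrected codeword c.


S = (2, 6, 7), error at position 1, error magnitude e = 3, c = [4, 0, 3, 5, 6].

Step 1: column multipliers v_i = (∏_{j≠i}(α_i − α_j))^{−1} mod 11.
  i = 1 (α = 3): (3−6)(3−1)(3−5)(3−7) = (−3)·2·(−2)·(−4) = −48 ≡ 7, so v_1 = 7^{−1} = 8 (mod 11).
  i = 2 (α = 6): (6−3)(6−1)(6−5)(6−7) = 3·5·1·(−1) = −15 ≡ 7, so v_2 = 7^{−1} = 8 (mod 11).
  i = 3 (α = 1): (1−3)(1−6)(1−5)(1−7) = (−2)·(−5)·(−4)·(−6) = 240 ≡ 9, so v_3 = 9^{−1} = 5 (mod 11).
  i = 4 (α = 5): (5−3)(5−6)(5−1)(5−7) = 2·(−1)·4·(−2) = 16 ≡ 5, so v_4 = 5^{−1} = 9 (mod 11).
  i = 5 (α = 7): (7−3)(7−6)(7−1)(7−5) = 4·1·6·2 = 48 ≡ 4, so v_5 = 4^{−1} = 3 (mod 11).
  v = [8, 8, 5, 9, 3].
Step 2: syndromes of r = [7, 0, 3, 5, 6] (all sums mod 11).
  S_0 = Σ v_i r_i = 8·7 + 8·0 + 5·3 + 9·5 + 3·6 = 134 ≡ 2.
  S_1 = Σ v_i α_i r_i = 8·3·7 + 8·6·0 + 5·1·3 + 9·5·5 + 3·7·6 = 534 ≡ 6.
  α_i^2 mod 11 = [9, 3, 1, 3, 5].
  S_2 = Σ v_i α_i^2 r_i = 8·9·7 + 8·3·0 + 5·1·3 + 9·3·5 + 3·5·6 = 744 ≡ 7.
  S = (2, 6, 7) ≠ 0, so r is not a codeword (an error is present).
Step 3: locate the error. For a single error e at position i, S_ℓ = v_i·e·α_i^ℓ, so α_err = S_1/S_0.
  S_0^{−1} = 2^{−1} = 6 (mod 11), so α_err = 6·6 = 36 ≡ 3 = α_1. Error position i = 1.
  Consistency check: S_2/S_1 = 7·2 = 14 ≡ 3 = α_err ✓ (single-error assumption holds).
Step 4: error magnitude e = S_0/v_1 = S_0·∏_{j≠1}(α_1 − α_j) = 2·7 = 14 ≡ 3 (mod 11).
Step 5: correct position 1: c_1 = r_1 − e = 7 − 3 ≡ 4 (mod 11). Hence c = [4, 0, 3, 5, 6].
  Check: interpolating c through the α_i gives m(x) = 8 + 6·x (degree < 2) with m(α_i) = c_i for every i, so c is indeed a codeword.


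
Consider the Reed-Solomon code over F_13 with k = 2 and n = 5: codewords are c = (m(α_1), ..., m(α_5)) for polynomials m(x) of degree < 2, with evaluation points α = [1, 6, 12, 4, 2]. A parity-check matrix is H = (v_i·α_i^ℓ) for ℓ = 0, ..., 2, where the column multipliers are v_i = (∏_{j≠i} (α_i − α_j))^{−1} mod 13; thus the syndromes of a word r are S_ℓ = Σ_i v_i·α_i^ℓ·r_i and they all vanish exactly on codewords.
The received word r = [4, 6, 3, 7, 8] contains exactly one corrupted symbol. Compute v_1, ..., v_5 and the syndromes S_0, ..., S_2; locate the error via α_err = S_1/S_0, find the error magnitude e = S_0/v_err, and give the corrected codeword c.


S = (6, 6, 6), error at position 1, error magnitude e = 2, c = [2, 6, 3, 7, 8].

Step 1: column multipliers v_i = (∏_{j≠i}(α_i − α_j))^{−1} mod 13.
  i = 1 (α = 1): (1−6)(1−12)(1−4)(1−2) = (−5)·(−11)·(−3)·(−1) = 165 ≡ 9, so v_1 = 9^{−1} = 3 (mod 13).
  i = 2 (α = 6): (6−1)(6−12)(6−4)(6−2) = 5·(−6)·2·4 = −240 ≡ 7, so v_2 = 7^{−1} = 2 (mod 13).
  i = 3 (α = 12): (12−1)(12−6)(12−4)(12−2) = 11·6·8·10 = 5280 ≡ 2, so v_3 = 2^{−1} = 7 (mod 13).
  i = 4 (α = 4): (4−1)(4−6)(4−12)(4−2) = 3·(−2)·(−8)·2 = 96 ≡ 5, so v_4 = 5^{−1} = 8 (mod 13).
  i = 5 (α = 2): (2−1)(2−6)(2−12)(2−4) = 1·(−4)·(−10)·(−2) = −80 ≡ 11, so v_5 = 11^{−1} = 6 (mod 13).
  v = [3, 2, 7, 8, 6].
Step 2: syndromes of r = [4, 6, 3, 7, 8] (all sums mod 13).
  S_0 = Σ v_i r_i = 3·4 + 2·6 + 7·3 + 8·7 + 6·8 = 149 ≡ 6.
  S_1 = Σ v_i α_i r_i = 3·1·4 + 2·6·6 + 7·12·3 + 8·4·7 + 6·2·8 = 656 ≡ 6.
  α_i^2 mod 13 = [1, 10, 1, 3, 4].
  S_2 = Σ v_i α_i^2 r_i = 3·1·4 + 2·10·6 + 7·1·3 + 8·3·7 + 6·4·8 = 513 ≡ 6.
  S = (6, 6, 6) ≠ 0, so r is not a codeword (an error is present).
Step 3: locate the error. For a single error e at position i, S_ℓ = v_i·e·α_i^ℓ, so α_err = S_1/S_0.
  S_0^{−1} = 6^{−1} = 11 (mod 13), so α_err = 6·11 = 66 ≡ 1 = α_1. Error position i = 1.
  Consistency check: S_2/S_1 = 6·11 = 66 ≡ 1 = α_err ✓ (single-error assumption holds).
Step 4: error magnitude e = S_0/v_1 = S_0·∏_{j≠1}(α_1 − α_j) = 6·9 = 54 ≡ 2 (mod 13).
Step 5: correct position 1: c_1 = r_1 − e = 4 − 2 ≡ 2 (mod 13). Hence c = [2, 6, 3, 7, 8].
  Check: interpolating c through the α_i gives m(x) = 9 + 6·x (degree < 2) with m(α_i) = c_i for every i, so c is indeed a codeword.


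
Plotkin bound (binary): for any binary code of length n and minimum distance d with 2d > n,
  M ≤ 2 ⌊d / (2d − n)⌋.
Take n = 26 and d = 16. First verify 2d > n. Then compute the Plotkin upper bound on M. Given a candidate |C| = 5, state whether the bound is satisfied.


Plotkin bound M ≤ 4; given |C| = 5 > bound (violated).

Check applicability: 2d = 32, n = 26.
2d − n = 6 > 0, so Plotkin applies.
Compute d/(2d−n) = 16/6 ≈ 2.6667.
⌊d/(2d−n)⌋ = 2.
Plotkin bound: M ≤ 2·2 = 4.
Given |C| = 5, check: VIOLATED.
This |C| is above the Plotkin bound, so no binary code with n = 26, d = 16 and 5 codewords exists.


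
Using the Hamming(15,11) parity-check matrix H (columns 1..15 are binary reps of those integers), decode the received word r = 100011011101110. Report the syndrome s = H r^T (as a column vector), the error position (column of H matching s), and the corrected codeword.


s = (0, 1, 1, 0)^T, error position = 6, corrected codeword c = 100010011101110

Compute s = H r^T mod 2 one row at a time:
  s_1 = 1 + 1 + 1 + 0 + 1 + 1 + 1 + 0 = 6 ≡ 0 (mod 2).
  s_2 = 0 + 1 + 1 + 0 + 1 + 1 + 1 + 0 = 5 ≡ 1 (mod 2).
  s_3 = 0 + 0 + 1 + 0 + 1 + 0 + 1 + 0 = 3 ≡ 1 (mod 2).
  s_4 = 1 + 0 + 1 + 0 + 1 + 0 + 1 + 0 = 4 ≡ 0 (mod 2).
s = (0, 1, 1, 0)^T — this equals column 6 of H (binary 0110), so error is at position 6.
Correct: flip bit 6 of r = 100011011101110 to get c = 100010011101110.


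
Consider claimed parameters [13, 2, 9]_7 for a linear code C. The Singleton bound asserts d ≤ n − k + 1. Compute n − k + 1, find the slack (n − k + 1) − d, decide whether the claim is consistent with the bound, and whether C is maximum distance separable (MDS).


Singleton RHS = n − k + 1 = 12, slack = 3, bound satisfied, not MDS.

Singleton bound: d ≤ n − k + 1.
Here n = 13, k = 2, so n − k + 1 = 12.
Given d = 9, check d ≤ 12: YES.
Slack = (n − k + 1) − d = 3.
The code is NOT MDS (slack = 3 > 0).
Description: the claimed parameters are [13, 2, 9]_7; such a code would be non-MDS.


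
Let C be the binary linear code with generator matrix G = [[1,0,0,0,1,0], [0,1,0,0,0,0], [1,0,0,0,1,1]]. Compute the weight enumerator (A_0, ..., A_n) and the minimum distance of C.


Weight distribution: A_0 = 1, A_1 = 2, A_2 = 2, A_3 = 2, A_4 = 1. Minimum distance d = 1.

Enumerate all 2^3 = 8 messages m ∈ F_2^3.
For each, compute codeword c = mG in F_2^6, then tally its weight.
  m = 000 → c = 000000, weight = 0.
  m = 100 → c = 100010, weight = 2.
  m = 010 → c = 010000, weight = 1.
  m = 110 → c = 110010, weight = 3.
  m = 001 → c = 100011, weight = 3.
  m = 101 → c = 000001, weight = 1.
  m = 011 → c = 110011, weight = 4.
  m = 111 → c = 010001, weight = 2.
Tally weights:
  weight 0: 1 codewords.
  weight 1: 2 codewords.
  weight 2: 2 codewords.
  weight 3: 2 codewords.
  weight 4: 1 codewords.
Minimum distance d = smallest w > 0 with A_w > 0 = 1.
Sanity: Σ A_w = 8 = 2^3 = 8 ✓.


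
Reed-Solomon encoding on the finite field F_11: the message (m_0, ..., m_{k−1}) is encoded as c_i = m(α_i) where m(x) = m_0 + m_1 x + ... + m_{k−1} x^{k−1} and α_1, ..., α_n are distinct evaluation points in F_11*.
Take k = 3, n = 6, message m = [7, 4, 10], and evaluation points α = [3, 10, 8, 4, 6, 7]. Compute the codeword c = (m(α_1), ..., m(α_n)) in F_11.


c = [10, 2, 8, 7, 6, 8]

Message polynomial: m(x) = 7 + 4·x + 10·x^2 (mod 11).
For each evaluation point α_i, compute m(α_i) mod 11:
  α_1 = 3: Horner steps 10 → 1 → 10, so m(3) = 10.
  α_2 = 10: Horner steps 10 → 5 → 2, so m(10) = 2.
  α_3 = 8: Horner steps 10 → 7 → 8, so m(8) = 8.
  α_4 = 4: Horner steps 10 → 0 → 7, so m(4) = 7.
  α_5 = 6: Horner steps 10 → 9 → 6, so m(6) = 6.
  α_6 = 7: Horner steps 10 → 8 → 8, so m(7) = 8.
Codeword c = [10, 2, 8, 7, 6, 8] ∈ F_11^6.


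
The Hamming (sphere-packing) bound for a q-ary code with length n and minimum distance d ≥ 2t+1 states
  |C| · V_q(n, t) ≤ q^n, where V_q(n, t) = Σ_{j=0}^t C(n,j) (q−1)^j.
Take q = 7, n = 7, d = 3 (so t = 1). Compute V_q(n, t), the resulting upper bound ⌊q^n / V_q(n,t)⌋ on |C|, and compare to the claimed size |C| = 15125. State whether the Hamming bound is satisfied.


V_q(n, t) = 43, q^n = 823543, Hamming bound = 19152, |C| = 15125 ≤ bound (satisfied).

Step 1: Compute V_q(n, t) = Σ_{j=0}^1 C(n, j) (q−1)^j.
  j = 0: C(7,0)·(6)^0 = 1·1 = 1.
  j = 1: C(7,1)·(6)^1 = 7·6 = 42.
  V_q(n, t) = 1 + 42 = 43.
Step 2: q^n = 7^7 = 823543.
Step 3: Hamming bound ⌊q^n / V_q(n,t)⌋ = ⌊823543/43⌋ = 19152.
Step 4: Compare |C| = 15125 to 19152: satisfied.
The claimed |C| lies below the Hamming bound.


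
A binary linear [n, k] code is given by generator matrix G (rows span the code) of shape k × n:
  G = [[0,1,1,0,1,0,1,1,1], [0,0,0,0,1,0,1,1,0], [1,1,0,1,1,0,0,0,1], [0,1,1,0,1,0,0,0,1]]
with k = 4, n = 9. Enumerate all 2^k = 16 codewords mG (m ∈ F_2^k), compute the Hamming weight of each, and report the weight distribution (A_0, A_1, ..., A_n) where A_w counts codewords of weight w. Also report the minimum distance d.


Weight distribution: A_0 = 1, A_1 = 1, A_2 = 1, A_3 = 3, A_4 = 3, A_5 = 3, A_6 = 3, A_7 = 1. Minimum distance d = 1.

Enumerate all 2^4 = 16 messages m ∈ F_2^4.
For each, compute codeword c = mG in F_2^9, then tally its weight.
  m = 0000 → c = 000000000, weight = 0.
  m = 1000 → c = 011010111, weight = 6.
  m = 0100 → c = 000010110, weight = 3.
  m = 1100 → c = 011000001, weight = 3.
  m = 0010 → c = 110110001, weight = 5.
  m = 1010 → c = 101100110, weight = 5.
  m = 0110 → c = 110100111, weight = 6.
  m = 1110 → c = 101110000, weight = 4.
  m = 0001 → c = 011010001, weight = 4.
  m = 1001 → c = 000000110, weight = 2.
  m = 0101 → c = 011000111, weight = 5.
  m = 1101 → c = 000010000, weight = 1.
  m = 0011 → c = 101100000, weight = 3.
  m = 1011 → c = 110110111, weight = 7.
  m = 0111 → c = 101110110, weight = 6.
  m = 1111 → c = 110100001, weight = 4.
Tally weights:
  weight 0: 1 codewords.
  weight 1: 1 codewords.
  weight 2: 1 codewords.
  weight 3: 3 codewords.
  weight 4: 3 codewords.
  weight 5: 3 codewords.
  weight 6: 3 codewords.
  weight 7: 1 codewords.
Minimum distance d = smallest w > 0 with A_w > 0 = 1.
Sanity: Σ A_w = 16 = 2^4 = 16 ✓.


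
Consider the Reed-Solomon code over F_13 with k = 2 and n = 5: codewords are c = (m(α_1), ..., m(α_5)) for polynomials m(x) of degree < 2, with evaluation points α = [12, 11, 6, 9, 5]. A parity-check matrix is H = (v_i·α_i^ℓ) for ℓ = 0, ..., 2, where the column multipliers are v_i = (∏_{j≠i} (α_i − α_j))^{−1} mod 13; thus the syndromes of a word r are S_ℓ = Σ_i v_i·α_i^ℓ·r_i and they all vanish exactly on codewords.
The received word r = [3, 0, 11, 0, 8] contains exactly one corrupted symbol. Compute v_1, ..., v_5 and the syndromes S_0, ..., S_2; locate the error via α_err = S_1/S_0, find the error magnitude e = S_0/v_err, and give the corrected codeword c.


S = (12, 4, 10), error at position 4, error magnitude e = 6, c = [3, 0, 11, 7, 8].

Step 1: column multipliers v_i = (∏_{j≠i}(α_i − α_j))^{−1} mod 13.
  i = 1 (α = 12): (12−11)(12−6)(12−9)(12−5) = 1·6·3·7 = 126 ≡ 9, so v_1 = 9^{−1} = 3 (mod 13).
  i = 2 (α = 11): (11−12)(11−6)(11−9)(11−5) = (−1)·5·2·6 = −60 ≡ 5, so v_2 = 5^{−1} = 8 (mod 13).
  i = 3 (α = 6): (6−12)(6−11)(6−9)(6−5) = (−6)·(−5)·(−3)·1 = −90 ≡ 1, so v_3 = 1^{−1} = 1 (mod 13).
  i = 4 (α = 9): (9−12)(9−11)(9−6)(9−5) = (−3)·(−2)·3·4 = 72 ≡ 7, so v_4 = 7^{−1} = 2 (mod 13).
  i = 5 (α = 5): (5−12)(5−11)(5−6)(5−9) = (−7)·(−6)·(−1)·(−4) = 168 ≡ 12, so v_5 = 12^{−1} = 12 (mod 13).
  v = [3, 8, 1, 2, 12].
Step 2: syndromes of r = [3, 0, 11, 0, 8] (all sums mod 13).
  S_0 = Σ v_i r_i = 3·3 + 8·0 + 1·11 + 2·0 + 12·8 = 116 ≡ 12.
  S_1 = Σ v_i α_i r_i = 3·12·3 + 8·11·0 + 1·6·11 + 2·9·0 + 12·5·8 = 654 ≡ 4.
  α_i^2 mod 13 = [1, 4, 10, 3, 12].
  S_2 = Σ v_i α_i^2 r_i = 3·1·3 + 8·4·0 + 1·10·11 + 2·3·0 + 12·12·8 = 1271 ≡ 10.
  S = (12, 4, 10) ≠ 0, so r is not a codeword (an error is present).
Step 3: locate the error. For a single error e at position i, S_ℓ = v_i·e·α_i^ℓ, so α_err = S_1/S_0.
  S_0^{−1} = 12^{−1} = 12 (mod 13), so α_err = 4·12 = 48 ≡ 9 = α_4. Error position i = 4.
  Consistency check: S_2/S_1 = 10·10 = 100 ≡ 9 = α_err ✓ (single-error assumption holds).
Step 4: error magnitude e = S_0/v_4 = S_0·∏_{j≠4}(α_4 − α_j) = 12·7 = 84 ≡ 6 (mod 13).
Step 5: correct position 4: c_4 = r_4 − e = 0 − 6 ≡ 7 (mod 13). Hence c = [3, 0, 11, 7, 8].
  Check: interpolating c through the α_i gives m(x) = 6 + 3·x (degree < 2) with m(α_i) = c_i for every i, so c is indeed a codeword.


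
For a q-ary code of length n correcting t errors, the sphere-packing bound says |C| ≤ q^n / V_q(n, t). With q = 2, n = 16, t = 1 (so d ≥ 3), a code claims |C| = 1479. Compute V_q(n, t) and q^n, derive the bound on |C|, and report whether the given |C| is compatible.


V_q(n, t) = 17, q^n = 65536, Hamming bound = 3855, |C| = 1479 ≤ bound (satisfied).

Step 1: Compute V_q(n, t) = Σ_{j=0}^1 C(n, j) (q−1)^j.
  j = 0: C(16,0)·(1)^0 = 1·1 = 1.
  j = 1: C(16,1)·(1)^1 = 16·1 = 16.
  V_q(n, t) = 1 + 16 = 17.
Step 2: q^n = 2^16 = 65536.
Step 3: Hamming bound ⌊q^n / V_q(n,t)⌋ = ⌊65536/17⌋ = 3855.
Step 4: Compare |C| = 1479 to 3855: satisfied.
The claimed |C| lies below the Hamming bound.


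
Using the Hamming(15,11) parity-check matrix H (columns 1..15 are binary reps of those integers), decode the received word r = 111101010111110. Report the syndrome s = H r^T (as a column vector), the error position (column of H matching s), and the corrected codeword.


s = (0, 1, 0, 0)^T, error position = 4, corrected codeword c = 111001010111110

Compute s = H r^T mod 2 one row at a time:
  s_1 = 1 + 0 + 1 + 1 + 1 + 1 + 1 + 0 = 6 ≡ 0 (mod 2).
  s_2 = 1 + 0 + 1 + 0 + 1 + 1 + 1 + 0 = 5 ≡ 1 (mod 2).
  s_3 = 1 + 1 + 1 + 0 + 1 + 1 + 1 + 0 = 6 ≡ 0 (mod 2).
  s_4 = 1 + 1 + 0 + 0 + 0 + 1 + 1 + 0 = 4 ≡ 0 (mod 2).
s = (0, 1, 0, 0)^T — this equals column 4 of H (binary 0100), so error is at position 4.
Correct: flip bit 4 of r = 111101010111110 to get c = 111001010111110.


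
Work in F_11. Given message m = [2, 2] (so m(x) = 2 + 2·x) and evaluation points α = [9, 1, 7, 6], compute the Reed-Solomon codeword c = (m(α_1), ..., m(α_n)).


c = [9, 4, 5, 3]

Message polynomial: m(x) = 2 + 2·x (mod 11).
For each evaluation point α_i, compute m(α_i) mod 11:
  α_1 = 9: Horner steps 2 → 9, so m(9) = 9.
  α_2 = 1: Horner steps 2 → 4, so m(1) = 4.
  α_3 = 7: Horner steps 2 → 5, so m(7) = 5.
  α_4 = 6: Horner steps 2 → 3, so m(6) = 3.
Codeword c = [9, 4, 5, 3] ∈ F_11^4.


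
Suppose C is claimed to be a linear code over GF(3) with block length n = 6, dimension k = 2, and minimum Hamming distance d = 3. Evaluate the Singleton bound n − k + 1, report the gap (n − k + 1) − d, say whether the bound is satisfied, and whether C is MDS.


Singleton RHS = n − k + 1 = 5, slack = 2, bound satisfied, not MDS.

Singleton bound: d ≤ n − k + 1.
Here n = 6, k = 2, so n − k + 1 = 5.
Given d = 3, check d ≤ 5: YES.
Slack = (n − k + 1) − d = 2.
The code is NOT MDS (slack = 2 > 0).
Description: the claimed parameters are [6, 2, 3]_3; such a code would be non-MDS.


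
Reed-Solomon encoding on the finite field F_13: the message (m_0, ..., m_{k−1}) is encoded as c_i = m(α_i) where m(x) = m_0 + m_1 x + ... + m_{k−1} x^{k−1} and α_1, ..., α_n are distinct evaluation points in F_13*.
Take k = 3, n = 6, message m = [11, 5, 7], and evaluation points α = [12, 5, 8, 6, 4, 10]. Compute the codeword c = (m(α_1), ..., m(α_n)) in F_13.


c = [0, 3, 5, 7, 0, 7]

Message polynomial: m(x) = 11 + 5·x + 7·x^2 (mod 13).
For each evaluation point α_i, compute m(α_i) mod 13:
  α_1 = 12: Horner steps 7 → 11 → 0, so m(12) = 0.
  α_2 = 5: Horner steps 7 → 1 → 3, so m(5) = 3.
  α_3 = 8: Horner steps 7 → 9 → 5, so m(8) = 5.
  α_4 = 6: Horner steps 7 → 8 → 7, so m(6) = 7.
  α_5 = 4: Horner steps 7 → 7 → 0, so m(4) = 0.
  α_6 = 10: Horner steps 7 → 10 → 7, so m(10) = 7.
Codeword c = [0, 3, 5, 7, 0, 7] ∈ F_13^6.
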